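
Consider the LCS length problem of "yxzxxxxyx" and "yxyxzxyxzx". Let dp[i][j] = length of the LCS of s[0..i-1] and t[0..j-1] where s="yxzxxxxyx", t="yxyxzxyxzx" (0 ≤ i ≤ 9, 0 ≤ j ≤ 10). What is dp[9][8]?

6

   ''  y  x  y  x  z  x  y  x  z  x
''  0  0  0  0  0  0  0  0  0  0  0
 y  0  1  1  1  1  1  1  1  1  1  1
 x  0  1  2  2  2  2  2  2  2  2  2
 z  0  1  2  2  2  3  3  3  3  3  3
 x  0  1  2  2  3  3  4  4  4  4  4
 x  0  1  2  2  3  3  4  4  5  5  5
 x  0  1  2  2  3  3  4  4  5  5  6
 x  0  1  2  2  3  3  4  4  5  5  6
 y  0  1  2  3  3  3  4  5  5  5  6
 x  0  1  2  3  4  4  4  5  6  6  6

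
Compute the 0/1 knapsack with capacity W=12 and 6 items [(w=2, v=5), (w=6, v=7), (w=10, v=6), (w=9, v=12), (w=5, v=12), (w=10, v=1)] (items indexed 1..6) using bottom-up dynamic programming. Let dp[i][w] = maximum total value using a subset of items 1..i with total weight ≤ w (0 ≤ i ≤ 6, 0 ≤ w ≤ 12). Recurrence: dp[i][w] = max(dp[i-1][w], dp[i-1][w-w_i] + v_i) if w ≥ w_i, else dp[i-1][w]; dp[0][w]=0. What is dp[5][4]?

i\w   0   1   2   3   4   5   6   7   8   9  10  11  12
  0   0   0   0   0   0   0   0   0   0   0   0   0   0
  1   0   0   5   5   5   5   5   5   5   5   5   5   5
  2   0   0   5   5   5   5   7   7  12  12  12  12  12
  3   0   0   5   5   5   5   7   7  12  12  12  12  12
  4   0   0   5   5   5   5   7   7  12  12  12  17  17
  5   0   0   5   5   5  12  12  17  17  17  17  19  19
  6   0   0   5   5   5  12  12  17  17  17  17  19  19

5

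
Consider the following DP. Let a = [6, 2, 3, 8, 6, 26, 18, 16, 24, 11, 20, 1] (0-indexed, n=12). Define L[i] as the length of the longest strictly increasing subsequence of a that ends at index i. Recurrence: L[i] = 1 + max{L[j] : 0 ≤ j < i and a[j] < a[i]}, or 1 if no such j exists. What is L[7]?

4

   i    0    1    2    3    4    5    6    7    8    9   10   11
a[i]    6    2    3    8    6   26   18   16   24   11   20    1
L[i]    1    1    2    3    3    4    4    4    5    4    5    1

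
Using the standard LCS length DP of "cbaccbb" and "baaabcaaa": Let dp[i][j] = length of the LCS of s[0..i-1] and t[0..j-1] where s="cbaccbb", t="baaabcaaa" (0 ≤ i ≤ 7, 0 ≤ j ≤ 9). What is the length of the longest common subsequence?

3

   ''  b  a  a  a  b  c  a  a  a
''  0  0  0  0  0  0  0  0  0  0
 c  0  0  0  0  0  0  1  1  1  1
 b  0  1  1  1  1  1  1  1  1  1
 a  0  1  2  2  2  2  2  2  2  2
 c  0  1  2  2  2  2  3  3  3  3
 c  0  1  2  2  2  2  3  3  3  3
 b  0  1  2  2  2  3  3  3  3  3
 b  0  1  2  2  2  3  3  3  3  3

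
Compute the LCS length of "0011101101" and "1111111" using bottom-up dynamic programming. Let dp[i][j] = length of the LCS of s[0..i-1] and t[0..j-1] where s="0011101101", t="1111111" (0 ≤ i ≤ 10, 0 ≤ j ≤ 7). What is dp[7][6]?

   ''  1  1  1  1  1  1  1
''  0  0  0  0  0  0  0  0
 0  0  0  0  0  0  0  0  0
 0  0  0  0  0  0  0  0  0
 1  0  1  1  1  1  1  1  1
 1  0  1  2  2  2  2  2  2
 1  0  1  2  3  3  3  3  3
 0  0  1  2  3  3  3  3  3
 1  0  1  2  3  4  4  4  4
 1  0  1  2  3  4  5  5  5
 0  0  1  2  3  4  5  5  5
 1  0  1  2  3  4  5  6  6

4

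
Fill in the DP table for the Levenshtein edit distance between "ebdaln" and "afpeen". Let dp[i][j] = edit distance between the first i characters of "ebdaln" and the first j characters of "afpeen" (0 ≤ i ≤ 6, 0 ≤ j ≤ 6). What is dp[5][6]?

6

   ''  a  f  p  e  e  n
''  0  1  2  3  4  5  6
 e  1  1  2  3  3  4  5
 b  2  2  2  3  4  4  5
 d  3  3  3  3  4  5  5
 a  4  3  4  4  4  5  6
 l  5  4  4  5  5  5  6
 n  6  5  5  5  6  6  5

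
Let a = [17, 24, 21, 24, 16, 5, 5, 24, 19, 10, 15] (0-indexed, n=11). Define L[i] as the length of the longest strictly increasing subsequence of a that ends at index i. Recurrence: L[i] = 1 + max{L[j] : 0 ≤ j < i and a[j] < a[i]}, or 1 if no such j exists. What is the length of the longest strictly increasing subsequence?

   i    0    1    2    3    4    5    6    7    8    9   10
a[i]   17   24   21   24   16    5    5   24   19   10   15
L[i]    1    2    2    3    1    1    1    3    2    2    3

3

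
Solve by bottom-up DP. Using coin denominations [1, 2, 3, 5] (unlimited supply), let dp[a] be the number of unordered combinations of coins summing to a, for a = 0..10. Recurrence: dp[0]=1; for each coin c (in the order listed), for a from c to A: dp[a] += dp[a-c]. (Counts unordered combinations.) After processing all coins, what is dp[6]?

after  coin     0     1     2     3     4     5     6     7     8     9    10
          1     1     1     1     1     1     1     1     1     1     1     1
          2     1     1     2     2     3     3     4     4     5     5     6
          3     1     1     2     3     4     5     7     8    10    12    14
          5     1     1     2     3     4     6     8    10    13    16    20

8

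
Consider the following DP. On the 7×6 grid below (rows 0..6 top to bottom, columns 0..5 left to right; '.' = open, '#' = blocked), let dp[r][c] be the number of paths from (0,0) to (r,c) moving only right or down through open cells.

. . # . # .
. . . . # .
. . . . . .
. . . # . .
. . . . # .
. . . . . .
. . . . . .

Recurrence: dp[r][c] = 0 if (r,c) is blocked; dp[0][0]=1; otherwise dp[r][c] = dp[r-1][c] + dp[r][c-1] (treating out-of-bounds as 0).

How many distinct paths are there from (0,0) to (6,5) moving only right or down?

r\c   0   1   2   3   4   5
  0   1   1   0   0   0   0
  1   1   2   2   2   0   0
  2   1   3   5   7   7   7
  3   1   4   9   0   7  14
  4   1   5  14  14   0  14
  5   1   6  20  34  34  48
  6   1   7  27  61  95 143

143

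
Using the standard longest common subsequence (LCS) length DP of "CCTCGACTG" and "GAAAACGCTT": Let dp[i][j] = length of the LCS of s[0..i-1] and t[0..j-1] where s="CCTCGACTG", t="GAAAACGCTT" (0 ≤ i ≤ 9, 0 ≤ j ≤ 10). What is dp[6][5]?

   ''  G  A  A  A  A  C  G  C  T  T
''  0  0  0  0  0  0  0  0  0  0  0
 C  0  0  0  0  0  0  1  1  1  1  1
 C  0  0  0  0  0  0  1  1  2  2  2
 T  0  0  0  0  0  0  1  1  2  3  3
 C  0  0  0  0  0  0  1  1  2  3  3
 G  0  1  1  1  1  1  1  2  2  3  3
 A  0  1  2  2  2  2  2  2  2  3  3
 C  0  1  2  2  2  2  3  3  3  3  3
 T  0  1  2  2  2  2  3  3  3  4  4
 G  0  1  2  2  2  2  3  4  4  4  4

2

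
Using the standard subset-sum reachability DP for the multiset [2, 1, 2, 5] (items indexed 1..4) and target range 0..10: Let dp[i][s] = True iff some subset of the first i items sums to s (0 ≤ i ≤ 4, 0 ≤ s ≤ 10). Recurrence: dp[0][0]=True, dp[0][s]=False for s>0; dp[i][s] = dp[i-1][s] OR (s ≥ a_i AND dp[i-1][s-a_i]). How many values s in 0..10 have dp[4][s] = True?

11

i\s   0   1   2   3   4   5   6   7   8   9  10
  0   T   F   F   F   F   F   F   F   F   F   F
  1   T   F   T   F   F   F   F   F   F   F   F
  2   T   T   T   T   F   F   F   F   F   F   F
  3   T   T   T   T   T   T   F   F   F   F   F
  4   T   T   T   T   T   T   T   T   T   T   T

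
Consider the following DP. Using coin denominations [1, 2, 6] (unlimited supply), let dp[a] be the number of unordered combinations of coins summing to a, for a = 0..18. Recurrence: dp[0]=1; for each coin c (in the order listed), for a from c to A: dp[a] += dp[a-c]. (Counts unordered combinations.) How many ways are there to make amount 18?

after  coin     0     1     2     3     4     5     6     7     8     9    10    11    12    13    14    15    16    17    18
          1     1     1     1     1     1     1     1     1     1     1     1     1     1     1     1     1     1     1     1
          2     1     1     2     2     3     3     4     4     5     5     6     6     7     7     8     8     9     9    10
          6     1     1     2     2     3     3     5     5     7     7     9     9    12    12    15    15    18    18    22

22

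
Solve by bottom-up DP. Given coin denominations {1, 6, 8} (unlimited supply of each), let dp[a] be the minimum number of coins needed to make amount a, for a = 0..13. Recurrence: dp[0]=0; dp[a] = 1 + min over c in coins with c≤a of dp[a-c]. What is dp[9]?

 a  0  1  2  3  4  5  6  7  8  9 10 11 12 13
dp  0  1  2  3  4  5  1  2  1  2  3  4  2  3

2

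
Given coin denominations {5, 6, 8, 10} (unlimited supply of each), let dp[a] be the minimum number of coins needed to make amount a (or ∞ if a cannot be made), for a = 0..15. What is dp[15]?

 a  0  1  2  3  4  5  6  7  8  9 10 11 12 13 14 15
dp  0  -  -  -  -  1  1  -  1  -  1  2  2  2  2  2
(- denotes ∞ / unreachable)

2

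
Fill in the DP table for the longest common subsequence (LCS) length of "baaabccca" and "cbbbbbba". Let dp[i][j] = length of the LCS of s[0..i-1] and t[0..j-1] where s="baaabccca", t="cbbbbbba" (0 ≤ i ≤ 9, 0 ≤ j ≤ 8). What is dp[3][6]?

1

   ''  c  b  b  b  b  b  b  a
''  0  0  0  0  0  0  0  0  0
 b  0  0  1  1  1  1  1  1  1
 a  0  0  1  1  1  1  1  1  2
 a  0  0  1  1  1  1  1  1  2
 a  0  0  1  1  1  1  1  1  2
 b  0  0  1  2  2  2  2  2  2
 c  0  1  1  2  2  2  2  2  2
 c  0  1  1  2  2  2  2  2  2
 c  0  1  1  2  2  2  2  2  2
 a  0  1  1  2  2  2  2  2  3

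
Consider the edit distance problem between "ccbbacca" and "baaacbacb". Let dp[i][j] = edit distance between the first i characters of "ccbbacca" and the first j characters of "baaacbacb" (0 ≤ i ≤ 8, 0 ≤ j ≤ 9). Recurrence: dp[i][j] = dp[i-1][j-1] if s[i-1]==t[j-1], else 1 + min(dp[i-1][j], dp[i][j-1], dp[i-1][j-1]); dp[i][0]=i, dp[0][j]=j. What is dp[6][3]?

4

   ''  b  a  a  a  c  b  a  c  b
''  0  1  2  3  4  5  6  7  8  9
 c  1  1  2  3  4  4  5  6  7  8
 c  2  2  2  3  4  4  5  6  6  7
 b  3  2  3  3  4  5  4  5  6  6
 b  4  3  3  4  4  5  5  5  6  6
 a  5  4  3  3  4  5  6  5  6  7
 c  6  5  4  4  4  4  5  6  5  6
 c  7  6  5  5  5  4  5  6  6  6
 a  8  7  6  5  5  5  5  5  6  7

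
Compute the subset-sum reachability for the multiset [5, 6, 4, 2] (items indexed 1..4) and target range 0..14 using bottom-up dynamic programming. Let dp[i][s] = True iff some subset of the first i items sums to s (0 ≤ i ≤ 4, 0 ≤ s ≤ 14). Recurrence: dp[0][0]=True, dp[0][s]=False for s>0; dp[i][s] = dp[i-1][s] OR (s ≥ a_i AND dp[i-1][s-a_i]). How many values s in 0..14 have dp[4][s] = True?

12

i\s   0   1   2   3   4   5   6   7   8   9  10  11  12  13  14
  0   T   F   F   F   F   F   F   F   F   F   F   F   F   F   F
  1   T   F   F   F   F   T   F   F   F   F   F   F   F   F   F
  2   T   F   F   F   F   T   T   F   F   F   F   T   F   F   F
  3   T   F   F   F   T   T   T   F   F   T   T   T   F   F   F
  4   T   F   T   F   T   T   T   T   T   T   T   T   T   T   F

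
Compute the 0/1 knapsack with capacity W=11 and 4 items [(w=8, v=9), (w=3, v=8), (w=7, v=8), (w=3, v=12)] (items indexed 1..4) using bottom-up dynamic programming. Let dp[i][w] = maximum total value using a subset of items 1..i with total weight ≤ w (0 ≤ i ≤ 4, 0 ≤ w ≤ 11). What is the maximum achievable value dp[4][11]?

i\w   0   1   2   3   4   5   6   7   8   9  10  11
  0   0   0   0   0   0   0   0   0   0   0   0   0
  1   0   0   0   0   0   0   0   0   9   9   9   9
  2   0   0   0   8   8   8   8   8   9   9   9  17
  3   0   0   0   8   8   8   8   8   9   9  16  17
  4   0   0   0  12  12  12  20  20  20  20  20  21

21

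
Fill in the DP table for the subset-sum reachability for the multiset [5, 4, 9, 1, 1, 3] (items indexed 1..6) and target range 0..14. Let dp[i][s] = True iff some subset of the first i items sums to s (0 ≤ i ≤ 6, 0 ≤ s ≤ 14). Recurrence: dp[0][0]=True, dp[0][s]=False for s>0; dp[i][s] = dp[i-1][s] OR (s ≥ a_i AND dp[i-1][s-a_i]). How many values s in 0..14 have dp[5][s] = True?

i\s   0   1   2   3   4   5   6   7   8   9  10  11  12  13  14
  0   T   F   F   F   F   F   F   F   F   F   F   F   F   F   F
  1   T   F   F   F   F   T   F   F   F   F   F   F   F   F   F
  2   T   F   F   F   T   T   F   F   F   T   F   F   F   F   F
  3   T   F   F   F   T   T   F   F   F   T   F   F   F   T   T
  4   T   T   F   F   T   T   T   F   F   T   T   F   F   T   T
  5   T   T   T   F   T   T   T   T   F   T   T   T   F   T   T
  6   T   T   T   T   T   T   T   T   T   T   T   T   T   T   T

12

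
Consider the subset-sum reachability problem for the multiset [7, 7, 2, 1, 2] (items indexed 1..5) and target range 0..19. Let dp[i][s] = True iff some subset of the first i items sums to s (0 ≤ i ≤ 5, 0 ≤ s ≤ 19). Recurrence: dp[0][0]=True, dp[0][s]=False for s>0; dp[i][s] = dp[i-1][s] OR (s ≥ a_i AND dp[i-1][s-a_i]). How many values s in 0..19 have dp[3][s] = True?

6

i\s   0   1   2   3   4   5   6   7   8   9  10  11  12  13  14  15  16  17  18  19
  0   T   F   F   F   F   F   F   F   F   F   F   F   F   F   F   F   F   F   F   F
  1   T   F   F   F   F   F   F   T   F   F   F   F   F   F   F   F   F   F   F   F
  2   T   F   F   F   F   F   F   T   F   F   F   F   F   F   T   F   F   F   F   F
  3   T   F   T   F   F   F   F   T   F   T   F   F   F   F   T   F   T   F   F   F
  4   T   T   T   T   F   F   F   T   T   T   T   F   F   F   T   T   T   T   F   F
  5   T   T   T   T   T   T   F   T   T   T   T   T   T   F   T   T   T   T   T   T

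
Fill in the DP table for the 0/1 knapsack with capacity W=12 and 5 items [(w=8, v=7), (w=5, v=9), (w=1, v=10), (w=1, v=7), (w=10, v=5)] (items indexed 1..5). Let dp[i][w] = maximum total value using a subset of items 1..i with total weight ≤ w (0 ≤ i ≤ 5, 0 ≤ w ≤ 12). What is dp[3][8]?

i\w   0   1   2   3   4   5   6   7   8   9  10  11  12
  0   0   0   0   0   0   0   0   0   0   0   0   0   0
  1   0   0   0   0   0   0   0   0   7   7   7   7   7
  2   0   0   0   0   0   9   9   9   9   9   9   9   9
  3   0  10  10  10  10  10  19  19  19  19  19  19  19
  4   0  10  17  17  17  17  19  26  26  26  26  26  26
  5   0  10  17  17  17  17  19  26  26  26  26  26  26

19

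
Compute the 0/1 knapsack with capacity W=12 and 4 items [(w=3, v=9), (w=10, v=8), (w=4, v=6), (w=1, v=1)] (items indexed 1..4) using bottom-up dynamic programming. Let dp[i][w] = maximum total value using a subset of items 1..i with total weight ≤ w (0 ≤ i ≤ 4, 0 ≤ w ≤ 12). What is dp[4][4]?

10

i\w   0   1   2   3   4   5   6   7   8   9  10  11  12
  0   0   0   0   0   0   0   0   0   0   0   0   0   0
  1   0   0   0   9   9   9   9   9   9   9   9   9   9
  2   0   0   0   9   9   9   9   9   9   9   9   9   9
  3   0   0   0   9   9   9   9  15  15  15  15  15  15
  4   0   1   1   9  10  10  10  15  16  16  16  16  16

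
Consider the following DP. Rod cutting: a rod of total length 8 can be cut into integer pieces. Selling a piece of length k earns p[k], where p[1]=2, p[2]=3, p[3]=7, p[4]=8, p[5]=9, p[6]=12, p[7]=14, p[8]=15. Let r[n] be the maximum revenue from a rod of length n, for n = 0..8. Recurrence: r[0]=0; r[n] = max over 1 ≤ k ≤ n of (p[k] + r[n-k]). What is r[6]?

   n    0    1    2    3    4    5    6    7    8
r[n]    0    2    4    7    9   11   14   16   18

14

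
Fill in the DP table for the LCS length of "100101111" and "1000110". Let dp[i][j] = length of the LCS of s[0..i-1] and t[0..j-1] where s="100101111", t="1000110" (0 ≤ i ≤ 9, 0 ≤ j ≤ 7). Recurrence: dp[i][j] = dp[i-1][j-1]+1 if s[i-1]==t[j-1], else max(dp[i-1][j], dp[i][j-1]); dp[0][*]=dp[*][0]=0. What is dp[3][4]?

3

   ''  1  0  0  0  1  1  0
''  0  0  0  0  0  0  0  0
 1  0  1  1  1  1  1  1  1
 0  0  1  2  2  2  2  2  2
 0  0  1  2  3  3  3  3  3
 1  0  1  2  3  3  4  4  4
 0  0  1  2  3  4  4  4  5
 1  0  1  2  3  4  5  5  5
 1  0  1  2  3  4  5  6  6
 1  0  1  2  3  4  5  6  6
 1  0  1  2  3  4  5  6  6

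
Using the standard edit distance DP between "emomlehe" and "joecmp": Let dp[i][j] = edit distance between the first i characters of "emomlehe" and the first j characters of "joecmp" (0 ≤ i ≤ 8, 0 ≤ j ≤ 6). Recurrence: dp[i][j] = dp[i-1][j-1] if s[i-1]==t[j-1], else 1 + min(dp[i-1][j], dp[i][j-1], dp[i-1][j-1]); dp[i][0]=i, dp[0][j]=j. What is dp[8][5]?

   ''  j  o  e  c  m  p
''  0  1  2  3  4  5  6
 e  1  1  2  2  3  4  5
 m  2  2  2  3  3  3  4
 o  3  3  2  3  4  4  4
 m  4  4  3  3  4  4  5
 l  5  5  4  4  4  5  5
 e  6  6  5  4  5  5  6
 h  7  7  6  5  5  6  6
 e  8  8  7  6  6  6  7

6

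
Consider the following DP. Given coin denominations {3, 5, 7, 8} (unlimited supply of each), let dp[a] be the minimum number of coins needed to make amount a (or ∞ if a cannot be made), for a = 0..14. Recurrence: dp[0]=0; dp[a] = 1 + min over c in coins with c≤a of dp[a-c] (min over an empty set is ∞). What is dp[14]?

2

 a  0  1  2  3  4  5  6  7  8  9 10 11 12 13 14
dp  0  -  -  1  -  1  2  1  1  3  2  2  2  2  2
(- denotes ∞ / unreachable)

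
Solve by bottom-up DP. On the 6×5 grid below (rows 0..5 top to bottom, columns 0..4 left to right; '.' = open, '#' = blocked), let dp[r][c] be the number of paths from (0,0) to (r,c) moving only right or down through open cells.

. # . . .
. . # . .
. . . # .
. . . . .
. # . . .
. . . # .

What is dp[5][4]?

r\c   0   1   2   3   4
  0   1   0   0   0   0
  1   1   1   0   0   0
  2   1   2   2   0   0
  3   1   3   5   5   5
  4   1   0   5  10  15
  5   1   1   6   0  15

15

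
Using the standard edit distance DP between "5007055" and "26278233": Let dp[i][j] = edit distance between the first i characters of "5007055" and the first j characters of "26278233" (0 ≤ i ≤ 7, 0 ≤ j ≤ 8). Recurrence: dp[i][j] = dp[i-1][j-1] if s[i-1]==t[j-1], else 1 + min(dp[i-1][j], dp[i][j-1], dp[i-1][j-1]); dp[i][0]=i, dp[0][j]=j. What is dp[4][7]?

6

   ''  2  6  2  7  8  2  3  3
''  0  1  2  3  4  5  6  7  8
 5  1  1  2  3  4  5  6  7  8
 0  2  2  2  3  4  5  6  7  8
 0  3  3  3  3  4  5  6  7  8
 7  4  4  4  4  3  4  5  6  7
 0  5  5  5  5  4  4  5  6  7
 5  6  6  6  6  5  5  5  6  7
 5  7  7  7  7  6  6  6  6  7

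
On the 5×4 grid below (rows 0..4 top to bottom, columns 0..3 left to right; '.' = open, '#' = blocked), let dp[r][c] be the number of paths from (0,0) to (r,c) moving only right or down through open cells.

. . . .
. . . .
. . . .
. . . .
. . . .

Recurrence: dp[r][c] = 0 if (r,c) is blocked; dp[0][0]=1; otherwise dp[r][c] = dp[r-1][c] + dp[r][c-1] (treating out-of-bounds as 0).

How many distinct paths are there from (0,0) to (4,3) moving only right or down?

35

r\c   0   1   2   3
  0   1   1   1   1
  1   1   2   3   4
  2   1   3   6  10
  3   1   4  10  20
  4   1   5  15  35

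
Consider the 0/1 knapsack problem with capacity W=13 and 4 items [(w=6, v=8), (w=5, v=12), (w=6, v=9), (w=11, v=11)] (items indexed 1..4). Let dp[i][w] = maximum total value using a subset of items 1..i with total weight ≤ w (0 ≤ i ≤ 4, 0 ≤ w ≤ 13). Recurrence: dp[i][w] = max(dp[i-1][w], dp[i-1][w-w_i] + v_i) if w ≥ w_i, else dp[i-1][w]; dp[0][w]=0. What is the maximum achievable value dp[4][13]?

21

i\w   0   1   2   3   4   5   6   7   8   9  10  11  12  13
  0   0   0   0   0   0   0   0   0   0   0   0   0   0   0
  1   0   0   0   0   0   0   8   8   8   8   8   8   8   8
  2   0   0   0   0   0  12  12  12  12  12  12  20  20  20
  3   0   0   0   0   0  12  12  12  12  12  12  21  21  21
  4   0   0   0   0   0  12  12  12  12  12  12  21  21  21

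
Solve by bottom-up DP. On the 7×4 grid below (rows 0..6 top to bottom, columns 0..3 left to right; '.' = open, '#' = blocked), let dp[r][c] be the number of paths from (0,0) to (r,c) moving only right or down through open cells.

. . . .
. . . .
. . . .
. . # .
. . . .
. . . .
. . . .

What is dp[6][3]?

44

r\c   0   1   2   3
  0   1   1   1   1
  1   1   2   3   4
  2   1   3   6  10
  3   1   4   0  10
  4   1   5   5  15
  5   1   6  11  26
  6   1   7  18  44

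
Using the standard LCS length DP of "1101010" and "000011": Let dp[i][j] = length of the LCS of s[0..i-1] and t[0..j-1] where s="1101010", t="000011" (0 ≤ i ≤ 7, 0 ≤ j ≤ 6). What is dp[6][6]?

3

   ''  0  0  0  0  1  1
''  0  0  0  0  0  0  0
 1  0  0  0  0  0  1  1
 1  0  0  0  0  0  1  2
 0  0  1  1  1  1  1  2
 1  0  1  1  1  1  2  2
 0  0  1  2  2  2  2  2
 1  0  1  2  2  2  3  3
 0  0  1  2  3  3  3  3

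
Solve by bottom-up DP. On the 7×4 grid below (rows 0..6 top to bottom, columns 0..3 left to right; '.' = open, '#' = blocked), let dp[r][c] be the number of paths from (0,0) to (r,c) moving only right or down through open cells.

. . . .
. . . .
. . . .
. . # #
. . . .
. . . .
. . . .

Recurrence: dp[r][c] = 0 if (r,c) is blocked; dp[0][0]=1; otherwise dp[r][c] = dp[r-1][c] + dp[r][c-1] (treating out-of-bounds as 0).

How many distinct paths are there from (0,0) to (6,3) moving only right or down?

34

r\c   0   1   2   3
  0   1   1   1   1
  1   1   2   3   4
  2   1   3   6  10
  3   1   4   0   0
  4   1   5   5   5
  5   1   6  11  16
  6   1   7  18  34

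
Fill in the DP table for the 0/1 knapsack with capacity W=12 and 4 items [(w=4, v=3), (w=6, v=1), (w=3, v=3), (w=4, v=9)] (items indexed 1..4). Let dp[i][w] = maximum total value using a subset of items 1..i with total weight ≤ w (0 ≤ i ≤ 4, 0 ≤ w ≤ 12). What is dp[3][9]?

i\w   0   1   2   3   4   5   6   7   8   9  10  11  12
  0   0   0   0   0   0   0   0   0   0   0   0   0   0
  1   0   0   0   0   3   3   3   3   3   3   3   3   3
  2   0   0   0   0   3   3   3   3   3   3   4   4   4
  3   0   0   0   3   3   3   3   6   6   6   6   6   6
  4   0   0   0   3   9   9   9  12  12  12  12  15  15

6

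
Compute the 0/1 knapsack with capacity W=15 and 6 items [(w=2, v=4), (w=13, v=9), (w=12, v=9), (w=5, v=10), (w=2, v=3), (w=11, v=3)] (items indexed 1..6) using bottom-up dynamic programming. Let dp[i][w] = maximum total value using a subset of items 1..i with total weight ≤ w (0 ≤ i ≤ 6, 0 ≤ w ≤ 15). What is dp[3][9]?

i\w   0   1   2   3   4   5   6   7   8   9  10  11  12  13  14  15
  0   0   0   0   0   0   0   0   0   0   0   0   0   0   0   0   0
  1   0   0   4   4   4   4   4   4   4   4   4   4   4   4   4   4
  2   0   0   4   4   4   4   4   4   4   4   4   4   4   9   9  13
  3   0   0   4   4   4   4   4   4   4   4   4   4   9   9  13  13
  4   0   0   4   4   4  10  10  14  14  14  14  14  14  14  14  14
  5   0   0   4   4   7  10  10  14  14  17  17  17  17  17  17  17
  6   0   0   4   4   7  10  10  14  14  17  17  17  17  17  17  17

4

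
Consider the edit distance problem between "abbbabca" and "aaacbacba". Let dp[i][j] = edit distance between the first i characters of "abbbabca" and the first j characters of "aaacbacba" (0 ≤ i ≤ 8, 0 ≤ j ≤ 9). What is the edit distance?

5

   ''  a  a  a  c  b  a  c  b  a
''  0  1  2  3  4  5  6  7  8  9
 a  1  0  1  2  3  4  5  6  7  8
 b  2  1  1  2  3  3  4  5  6  7
 b  3  2  2  2  3  3  4  5  5  6
 b  4  3  3  3  3  3  4  5  5  6
 a  5  4  3  3  4  4  3  4  5  5
 b  6  5  4  4  4  4  4  4  4  5
 c  7  6  5  5  4  5  5  4  5  5
 a  8  7  6  5  5  5  5  5  5  5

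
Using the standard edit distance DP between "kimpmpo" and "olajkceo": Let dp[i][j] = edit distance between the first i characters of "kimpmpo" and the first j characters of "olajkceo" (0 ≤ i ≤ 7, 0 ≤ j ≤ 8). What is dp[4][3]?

   ''  o  l  a  j  k  c  e  o
''  0  1  2  3  4  5  6  7  8
 k  1  1  2  3  4  4  5  6  7
 i  2  2  2  3  4  5  5  6  7
 m  3  3  3  3  4  5  6  6  7
 p  4  4  4  4  4  5  6  7  7
 m  5  5  5  5  5  5  6  7  8
 p  6  6  6  6  6  6  6  7  8
 o  7  6  7  7  7  7  7  7  7

4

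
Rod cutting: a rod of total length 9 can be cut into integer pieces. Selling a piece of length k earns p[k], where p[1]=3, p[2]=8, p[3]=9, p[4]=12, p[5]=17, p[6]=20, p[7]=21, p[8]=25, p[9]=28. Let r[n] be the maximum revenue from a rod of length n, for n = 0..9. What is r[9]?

35

   n    0    1    2    3    4    5    6    7    8    9
r[n]    0    3    8   11   16   19   24   27   32   35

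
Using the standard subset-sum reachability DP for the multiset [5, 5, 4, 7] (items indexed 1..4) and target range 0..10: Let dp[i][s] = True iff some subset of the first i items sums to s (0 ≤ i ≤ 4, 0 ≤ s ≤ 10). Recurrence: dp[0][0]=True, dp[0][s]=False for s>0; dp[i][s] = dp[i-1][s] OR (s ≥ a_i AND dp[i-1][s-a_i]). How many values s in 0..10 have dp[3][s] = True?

5

i\s   0   1   2   3   4   5   6   7   8   9  10
  0   T   F   F   F   F   F   F   F   F   F   F
  1   T   F   F   F   F   T   F   F   F   F   F
  2   T   F   F   F   F   T   F   F   F   F   T
  3   T   F   F   F   T   T   F   F   F   T   T
  4   T   F   F   F   T   T   F   T   F   T   T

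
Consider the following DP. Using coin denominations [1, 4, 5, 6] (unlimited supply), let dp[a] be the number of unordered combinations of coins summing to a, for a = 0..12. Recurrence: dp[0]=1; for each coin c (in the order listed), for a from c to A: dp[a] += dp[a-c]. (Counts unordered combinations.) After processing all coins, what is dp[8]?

5

after  coin     0     1     2     3     4     5     6     7     8     9    10    11    12
          1     1     1     1     1     1     1     1     1     1     1     1     1     1
          4     1     1     1     1     2     2     2     2     3     3     3     3     4
          5     1     1     1     1     2     3     3     3     4     5     6     6     7
          6     1     1     1     1     2     3     4     4     5     6     8     9    11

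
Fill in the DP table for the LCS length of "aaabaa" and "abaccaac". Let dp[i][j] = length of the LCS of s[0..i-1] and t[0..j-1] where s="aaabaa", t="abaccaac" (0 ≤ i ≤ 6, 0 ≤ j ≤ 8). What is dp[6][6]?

   ''  a  b  a  c  c  a  a  c
''  0  0  0  0  0  0  0  0  0
 a  0  1  1  1  1  1  1  1  1
 a  0  1  1  2  2  2  2  2  2
 a  0  1  1  2  2  2  3  3  3
 b  0  1  2  2  2  2  3  3  3
 a  0  1  2  3  3  3  3  4  4
 a  0  1  2  3  3  3  4  4  4

4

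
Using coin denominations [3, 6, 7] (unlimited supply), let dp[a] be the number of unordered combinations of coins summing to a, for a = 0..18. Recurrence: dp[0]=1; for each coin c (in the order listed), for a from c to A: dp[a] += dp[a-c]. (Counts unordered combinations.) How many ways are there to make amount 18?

after  coin     0     1     2     3     4     5     6     7     8     9    10    11    12    13    14    15    16    17    18
          3     1     0     0     1     0     0     1     0     0     1     0     0     1     0     0     1     0     0     1
          6     1     0     0     1     0     0     2     0     0     2     0     0     3     0     0     3     0     0     4
          7     1     0     0     1     0     0     2     1     0     2     1     0     3     2     1     3     2     1     4

4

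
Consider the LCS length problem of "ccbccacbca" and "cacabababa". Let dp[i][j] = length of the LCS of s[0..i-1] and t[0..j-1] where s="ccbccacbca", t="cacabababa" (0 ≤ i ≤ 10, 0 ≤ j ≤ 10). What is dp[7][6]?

   ''  c  a  c  a  b  a  b  a  b  a
''  0  0  0  0  0  0  0  0  0  0  0
 c  0  1  1  1  1  1  1  1  1  1  1
 c  0  1  1  2  2  2  2  2  2  2  2
 b  0  1  1  2  2  3  3  3  3  3  3
 c  0  1  1  2  2  3  3  3  3  3  3
 c  0  1  1  2  2  3  3  3  3  3  3
 a  0  1  2  2  3  3  4  4  4  4  4
 c  0  1  2  3  3  3  4  4  4  4  4
 b  0  1  2  3  3  4  4  5  5  5  5
 c  0  1  2  3  3  4  4  5  5  5  5
 a  0  1  2  3  4  4  5  5  6  6  6

4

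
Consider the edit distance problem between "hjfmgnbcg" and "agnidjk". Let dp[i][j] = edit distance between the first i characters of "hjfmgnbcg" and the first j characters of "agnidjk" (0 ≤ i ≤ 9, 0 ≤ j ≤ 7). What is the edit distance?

   ''  a  g  n  i  d  j  k
''  0  1  2  3  4  5  6  7
 h  1  1  2  3  4  5  6  7
 j  2  2  2  3  4  5  5  6
 f  3  3  3  3  4  5  6  6
 m  4  4  4  4  4  5  6  7
 g  5  5  4  5  5  5  6  7
 n  6  6  5  4  5  6  6  7
 b  7  7  6  5  5  6  7  7
 c  8  8  7  6  6  6  7  8
 g  9  9  8  7  7  7  7  8

8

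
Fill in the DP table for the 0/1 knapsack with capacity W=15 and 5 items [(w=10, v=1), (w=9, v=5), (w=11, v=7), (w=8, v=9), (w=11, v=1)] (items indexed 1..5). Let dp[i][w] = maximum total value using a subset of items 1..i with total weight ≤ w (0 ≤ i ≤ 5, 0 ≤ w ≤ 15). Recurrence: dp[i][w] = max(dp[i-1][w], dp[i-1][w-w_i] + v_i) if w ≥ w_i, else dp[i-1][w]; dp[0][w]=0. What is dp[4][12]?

9

i\w   0   1   2   3   4   5   6   7   8   9  10  11  12  13  14  15
  0   0   0   0   0   0   0   0   0   0   0   0   0   0   0   0   0
  1   0   0   0   0   0   0   0   0   0   0   1   1   1   1   1   1
  2   0   0   0   0   0   0   0   0   0   5   5   5   5   5   5   5
  3   0   0   0   0   0   0   0   0   0   5   5   7   7   7   7   7
  4   0   0   0   0   0   0   0   0   9   9   9   9   9   9   9   9
  5   0   0   0   0   0   0   0   0   9   9   9   9   9   9   9   9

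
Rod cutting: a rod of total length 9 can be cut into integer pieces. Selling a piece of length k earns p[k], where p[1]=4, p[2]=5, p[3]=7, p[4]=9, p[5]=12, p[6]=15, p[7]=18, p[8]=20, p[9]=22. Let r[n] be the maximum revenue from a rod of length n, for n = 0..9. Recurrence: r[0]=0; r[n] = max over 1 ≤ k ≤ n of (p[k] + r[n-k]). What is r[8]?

   n    0    1    2    3    4    5    6    7    8    9
r[n]    0    4    8   12   16   20   24   28   32   36

32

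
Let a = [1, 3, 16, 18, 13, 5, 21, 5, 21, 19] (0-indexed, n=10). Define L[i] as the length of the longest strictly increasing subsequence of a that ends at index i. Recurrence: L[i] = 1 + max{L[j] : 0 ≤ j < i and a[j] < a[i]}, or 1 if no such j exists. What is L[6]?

   i    0    1    2    3    4    5    6    7    8    9
a[i]    1    3   16   18   13    5   21    5   21   19
L[i]    1    2    3    4    3    3    5    3    5    5

5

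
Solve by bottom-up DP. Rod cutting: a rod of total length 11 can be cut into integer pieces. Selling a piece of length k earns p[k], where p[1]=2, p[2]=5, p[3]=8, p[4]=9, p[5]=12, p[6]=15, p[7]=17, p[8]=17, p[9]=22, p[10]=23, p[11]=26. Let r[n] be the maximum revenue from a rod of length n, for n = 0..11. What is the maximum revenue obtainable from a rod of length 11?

   n    0    1    2    3    4    5    6    7    8    9   10   11
r[n]    0    2    5    8   10   13   16   18   21   24   26   29

29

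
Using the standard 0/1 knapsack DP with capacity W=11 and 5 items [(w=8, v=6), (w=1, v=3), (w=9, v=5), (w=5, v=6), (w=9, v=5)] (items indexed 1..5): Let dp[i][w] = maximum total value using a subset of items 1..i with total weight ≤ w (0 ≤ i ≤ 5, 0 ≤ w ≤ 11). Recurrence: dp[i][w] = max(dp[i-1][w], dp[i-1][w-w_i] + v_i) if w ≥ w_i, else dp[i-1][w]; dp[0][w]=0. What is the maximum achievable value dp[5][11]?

9

i\w   0   1   2   3   4   5   6   7   8   9  10  11
  0   0   0   0   0   0   0   0   0   0   0   0   0
  1   0   0   0   0   0   0   0   0   6   6   6   6
  2   0   3   3   3   3   3   3   3   6   9   9   9
  3   0   3   3   3   3   3   3   3   6   9   9   9
  4   0   3   3   3   3   6   9   9   9   9   9   9
  5   0   3   3   3   3   6   9   9   9   9   9   9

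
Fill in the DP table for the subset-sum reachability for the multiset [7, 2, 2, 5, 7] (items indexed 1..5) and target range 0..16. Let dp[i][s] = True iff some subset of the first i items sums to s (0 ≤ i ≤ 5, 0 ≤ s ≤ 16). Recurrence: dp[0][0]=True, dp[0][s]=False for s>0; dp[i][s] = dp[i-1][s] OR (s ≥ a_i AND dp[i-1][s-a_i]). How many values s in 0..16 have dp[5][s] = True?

i\s   0   1   2   3   4   5   6   7   8   9  10  11  12  13  14  15  16
  0   T   F   F   F   F   F   F   F   F   F   F   F   F   F   F   F   F
  1   T   F   F   F   F   F   F   T   F   F   F   F   F   F   F   F   F
  2   T   F   T   F   F   F   F   T   F   T   F   F   F   F   F   F   F
  3   T   F   T   F   T   F   F   T   F   T   F   T   F   F   F   F   F
  4   T   F   T   F   T   T   F   T   F   T   F   T   T   F   T   F   T
  5   T   F   T   F   T   T   F   T   F   T   F   T   T   F   T   F   T

10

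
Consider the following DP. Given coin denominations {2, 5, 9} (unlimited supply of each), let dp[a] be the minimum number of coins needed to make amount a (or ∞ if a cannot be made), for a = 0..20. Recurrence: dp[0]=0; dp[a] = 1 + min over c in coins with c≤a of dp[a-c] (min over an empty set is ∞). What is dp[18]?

2

 a  0  1  2  3  4  5  6  7  8  9 10 11 12 13 14 15 16 17 18 19 20
dp  0  -  1  -  2  1  3  2  4  1  2  2  3  3  2  3  3  4  2  3  3
(- denotes ∞ / unreachable)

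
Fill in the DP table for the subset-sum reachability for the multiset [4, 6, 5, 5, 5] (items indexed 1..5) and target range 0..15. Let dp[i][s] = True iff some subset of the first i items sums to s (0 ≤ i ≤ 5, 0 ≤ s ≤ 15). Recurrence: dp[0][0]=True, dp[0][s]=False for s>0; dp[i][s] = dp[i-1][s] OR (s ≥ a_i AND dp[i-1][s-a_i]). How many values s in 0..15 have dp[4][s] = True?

i\s   0   1   2   3   4   5   6   7   8   9  10  11  12  13  14  15
  0   T   F   F   F   F   F   F   F   F   F   F   F   F   F   F   F
  1   T   F   F   F   T   F   F   F   F   F   F   F   F   F   F   F
  2   T   F   F   F   T   F   T   F   F   F   T   F   F   F   F   F
  3   T   F   F   F   T   T   T   F   F   T   T   T   F   F   F   T
  4   T   F   F   F   T   T   T   F   F   T   T   T   F   F   T   T
  5   T   F   F   F   T   T   T   F   F   T   T   T   F   F   T   T

9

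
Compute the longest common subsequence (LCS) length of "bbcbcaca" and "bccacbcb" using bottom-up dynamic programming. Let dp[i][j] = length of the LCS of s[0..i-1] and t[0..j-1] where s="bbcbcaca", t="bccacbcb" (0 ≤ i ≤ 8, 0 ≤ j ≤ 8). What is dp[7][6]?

   ''  b  c  c  a  c  b  c  b
''  0  0  0  0  0  0  0  0  0
 b  0  1  1  1  1  1  1  1  1
 b  0  1  1  1  1  1  2  2  2
 c  0  1  2  2  2  2  2  3  3
 b  0  1  2  2  2  2  3  3  4
 c  0  1  2  3  3  3  3  4  4
 a  0  1  2  3  4  4  4  4  4
 c  0  1  2  3  4  5  5  5  5
 a  0  1  2  3  4  5  5  5  5

5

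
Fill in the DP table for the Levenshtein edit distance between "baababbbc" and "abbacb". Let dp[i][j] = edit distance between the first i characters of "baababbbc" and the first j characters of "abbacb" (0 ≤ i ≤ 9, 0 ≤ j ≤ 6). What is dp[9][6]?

5

   ''  a  b  b  a  c  b
''  0  1  2  3  4  5  6
 b  1  1  1  2  3  4  5
 a  2  1  2  2  2  3  4
 a  3  2  2  3  2  3  4
 b  4  3  2  2  3  3  3
 a  5  4  3  3  2  3  4
 b  6  5  4  3  3  3  3
 b  7  6  5  4  4  4  3
 b  8  7  6  5  5  5  4
 c  9  8  7  6  6  5  5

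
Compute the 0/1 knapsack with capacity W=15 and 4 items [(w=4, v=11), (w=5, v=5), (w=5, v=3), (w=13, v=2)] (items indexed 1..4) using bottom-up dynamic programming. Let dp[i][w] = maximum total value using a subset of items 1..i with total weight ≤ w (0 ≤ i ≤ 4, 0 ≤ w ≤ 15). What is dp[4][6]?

i\w   0   1   2   3   4   5   6   7   8   9  10  11  12  13  14  15
  0   0   0   0   0   0   0   0   0   0   0   0   0   0   0   0   0
  1   0   0   0   0  11  11  11  11  11  11  11  11  11  11  11  11
  2   0   0   0   0  11  11  11  11  11  16  16  16  16  16  16  16
  3   0   0   0   0  11  11  11  11  11  16  16  16  16  16  19  19
  4   0   0   0   0  11  11  11  11  11  16  16  16  16  16  19  19

11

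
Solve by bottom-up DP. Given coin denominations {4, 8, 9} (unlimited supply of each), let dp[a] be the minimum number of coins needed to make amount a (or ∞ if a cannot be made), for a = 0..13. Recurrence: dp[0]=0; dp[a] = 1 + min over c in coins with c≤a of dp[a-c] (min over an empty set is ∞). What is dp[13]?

2

 a  0  1  2  3  4  5  6  7  8  9 10 11 12 13
dp  0  -  -  -  1  -  -  -  1  1  -  -  2  2
(- denotes ∞ / unreachable)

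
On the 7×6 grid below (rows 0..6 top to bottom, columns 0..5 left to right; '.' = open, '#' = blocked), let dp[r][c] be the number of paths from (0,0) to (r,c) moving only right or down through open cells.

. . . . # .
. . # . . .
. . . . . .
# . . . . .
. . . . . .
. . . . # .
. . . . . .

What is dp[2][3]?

4

r\c   0   1   2   3   4   5
  0   1   1   1   1   0   0
  1   1   2   0   1   1   1
  2   1   3   3   4   5   6
  3   0   3   6  10  15  21
  4   0   3   9  19  34  55
  5   0   3  12  31   0  55
  6   0   3  15  46  46 101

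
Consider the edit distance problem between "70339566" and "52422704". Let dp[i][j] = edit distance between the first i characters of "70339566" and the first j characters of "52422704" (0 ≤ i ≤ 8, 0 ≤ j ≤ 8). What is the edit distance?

8

   ''  5  2  4  2  2  7  0  4
''  0  1  2  3  4  5  6  7  8
 7  1  1  2  3  4  5  5  6  7
 0  2  2  2  3  4  5  6  5  6
 3  3  3  3  3  4  5  6  6  6
 3  4  4  4  4  4  5  6  7  7
 9  5  5  5  5  5  5  6  7  8
 5  6  5  6  6  6  6  6  7  8
 6  7  6  6  7  7  7  7  7  8
 6  8  7  7  7  8  8  8  8  8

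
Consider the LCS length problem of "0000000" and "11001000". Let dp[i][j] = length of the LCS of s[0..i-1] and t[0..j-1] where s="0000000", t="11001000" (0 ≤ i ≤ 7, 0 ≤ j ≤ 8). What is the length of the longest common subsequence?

5

   ''  1  1  0  0  1  0  0  0
''  0  0  0  0  0  0  0  0  0
 0  0  0  0  1  1  1  1  1  1
 0  0  0  0  1  2  2  2  2  2
 0  0  0  0  1  2  2  3  3  3
 0  0  0  0  1  2  2  3  4  4
 0  0  0  0  1  2  2  3  4  5
 0  0  0  0  1  2  2  3  4  5
 0  0  0  0  1  2  2  3  4  5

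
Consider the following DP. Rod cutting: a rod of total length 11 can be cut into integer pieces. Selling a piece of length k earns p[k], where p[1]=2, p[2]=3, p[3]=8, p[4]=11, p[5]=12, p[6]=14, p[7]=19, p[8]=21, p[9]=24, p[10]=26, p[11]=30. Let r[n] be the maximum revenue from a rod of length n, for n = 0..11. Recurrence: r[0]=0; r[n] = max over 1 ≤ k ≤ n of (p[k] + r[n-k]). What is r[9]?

   n    0    1    2    3    4    5    6    7    8    9   10   11
r[n]    0    2    4    8   11   13   16   19   22   24   27   30

24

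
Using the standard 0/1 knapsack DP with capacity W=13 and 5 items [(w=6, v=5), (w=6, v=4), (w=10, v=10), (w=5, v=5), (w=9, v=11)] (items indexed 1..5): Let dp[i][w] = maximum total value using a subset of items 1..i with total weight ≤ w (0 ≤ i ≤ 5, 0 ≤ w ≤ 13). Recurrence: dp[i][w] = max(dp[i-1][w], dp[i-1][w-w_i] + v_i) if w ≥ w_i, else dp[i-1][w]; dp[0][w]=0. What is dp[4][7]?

5

i\w   0   1   2   3   4   5   6   7   8   9  10  11  12  13
  0   0   0   0   0   0   0   0   0   0   0   0   0   0   0
  1   0   0   0   0   0   0   5   5   5   5   5   5   5   5
  2   0   0   0   0   0   0   5   5   5   5   5   5   9   9
  3   0   0   0   0   0   0   5   5   5   5  10  10  10  10
  4   0   0   0   0   0   5   5   5   5   5  10  10  10  10
  5   0   0   0   0   0   5   5   5   5  11  11  11  11  11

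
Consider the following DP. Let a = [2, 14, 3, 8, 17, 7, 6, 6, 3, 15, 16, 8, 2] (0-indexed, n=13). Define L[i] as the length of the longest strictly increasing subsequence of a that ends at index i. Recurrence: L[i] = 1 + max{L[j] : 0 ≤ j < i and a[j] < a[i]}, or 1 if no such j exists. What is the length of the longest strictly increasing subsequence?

5

   i    0    1    2    3    4    5    6    7    8    9   10   11   12
a[i]    2   14    3    8   17    7    6    6    3   15   16    8    2
L[i]    1    2    2    3    4    3    3    3    2    4    5    4    1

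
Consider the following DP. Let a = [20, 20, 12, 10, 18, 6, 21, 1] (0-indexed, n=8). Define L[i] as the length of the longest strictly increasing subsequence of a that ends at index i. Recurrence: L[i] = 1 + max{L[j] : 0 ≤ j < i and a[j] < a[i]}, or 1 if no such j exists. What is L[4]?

2

   i    0    1    2    3    4    5    6    7
a[i]   20   20   12   10   18    6   21    1
L[i]    1    1    1    1    2    1    3    1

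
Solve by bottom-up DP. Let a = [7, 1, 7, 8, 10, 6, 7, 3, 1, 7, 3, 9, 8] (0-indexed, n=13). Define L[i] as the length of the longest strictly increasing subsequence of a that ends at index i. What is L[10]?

   i    0    1    2    3    4    5    6    7    8    9   10   11   12
a[i]    7    1    7    8   10    6    7    3    1    7    3    9    8
L[i]    1    1    2    3    4    2    3    2    1    3    2    4    4

2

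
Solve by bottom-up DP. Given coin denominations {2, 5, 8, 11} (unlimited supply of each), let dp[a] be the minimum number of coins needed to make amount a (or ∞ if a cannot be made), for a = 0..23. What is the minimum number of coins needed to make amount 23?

 a  0  1  2  3  4  5  6  7  8  9 10 11 12 13 14 15 16 17 18 19 20 21 22 23
dp  0  -  1  -  2  1  3  2  1  3  2  1  3  2  4  3  2  4  3  2  4  3  2  4
(- denotes ∞ / unreachable)

4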